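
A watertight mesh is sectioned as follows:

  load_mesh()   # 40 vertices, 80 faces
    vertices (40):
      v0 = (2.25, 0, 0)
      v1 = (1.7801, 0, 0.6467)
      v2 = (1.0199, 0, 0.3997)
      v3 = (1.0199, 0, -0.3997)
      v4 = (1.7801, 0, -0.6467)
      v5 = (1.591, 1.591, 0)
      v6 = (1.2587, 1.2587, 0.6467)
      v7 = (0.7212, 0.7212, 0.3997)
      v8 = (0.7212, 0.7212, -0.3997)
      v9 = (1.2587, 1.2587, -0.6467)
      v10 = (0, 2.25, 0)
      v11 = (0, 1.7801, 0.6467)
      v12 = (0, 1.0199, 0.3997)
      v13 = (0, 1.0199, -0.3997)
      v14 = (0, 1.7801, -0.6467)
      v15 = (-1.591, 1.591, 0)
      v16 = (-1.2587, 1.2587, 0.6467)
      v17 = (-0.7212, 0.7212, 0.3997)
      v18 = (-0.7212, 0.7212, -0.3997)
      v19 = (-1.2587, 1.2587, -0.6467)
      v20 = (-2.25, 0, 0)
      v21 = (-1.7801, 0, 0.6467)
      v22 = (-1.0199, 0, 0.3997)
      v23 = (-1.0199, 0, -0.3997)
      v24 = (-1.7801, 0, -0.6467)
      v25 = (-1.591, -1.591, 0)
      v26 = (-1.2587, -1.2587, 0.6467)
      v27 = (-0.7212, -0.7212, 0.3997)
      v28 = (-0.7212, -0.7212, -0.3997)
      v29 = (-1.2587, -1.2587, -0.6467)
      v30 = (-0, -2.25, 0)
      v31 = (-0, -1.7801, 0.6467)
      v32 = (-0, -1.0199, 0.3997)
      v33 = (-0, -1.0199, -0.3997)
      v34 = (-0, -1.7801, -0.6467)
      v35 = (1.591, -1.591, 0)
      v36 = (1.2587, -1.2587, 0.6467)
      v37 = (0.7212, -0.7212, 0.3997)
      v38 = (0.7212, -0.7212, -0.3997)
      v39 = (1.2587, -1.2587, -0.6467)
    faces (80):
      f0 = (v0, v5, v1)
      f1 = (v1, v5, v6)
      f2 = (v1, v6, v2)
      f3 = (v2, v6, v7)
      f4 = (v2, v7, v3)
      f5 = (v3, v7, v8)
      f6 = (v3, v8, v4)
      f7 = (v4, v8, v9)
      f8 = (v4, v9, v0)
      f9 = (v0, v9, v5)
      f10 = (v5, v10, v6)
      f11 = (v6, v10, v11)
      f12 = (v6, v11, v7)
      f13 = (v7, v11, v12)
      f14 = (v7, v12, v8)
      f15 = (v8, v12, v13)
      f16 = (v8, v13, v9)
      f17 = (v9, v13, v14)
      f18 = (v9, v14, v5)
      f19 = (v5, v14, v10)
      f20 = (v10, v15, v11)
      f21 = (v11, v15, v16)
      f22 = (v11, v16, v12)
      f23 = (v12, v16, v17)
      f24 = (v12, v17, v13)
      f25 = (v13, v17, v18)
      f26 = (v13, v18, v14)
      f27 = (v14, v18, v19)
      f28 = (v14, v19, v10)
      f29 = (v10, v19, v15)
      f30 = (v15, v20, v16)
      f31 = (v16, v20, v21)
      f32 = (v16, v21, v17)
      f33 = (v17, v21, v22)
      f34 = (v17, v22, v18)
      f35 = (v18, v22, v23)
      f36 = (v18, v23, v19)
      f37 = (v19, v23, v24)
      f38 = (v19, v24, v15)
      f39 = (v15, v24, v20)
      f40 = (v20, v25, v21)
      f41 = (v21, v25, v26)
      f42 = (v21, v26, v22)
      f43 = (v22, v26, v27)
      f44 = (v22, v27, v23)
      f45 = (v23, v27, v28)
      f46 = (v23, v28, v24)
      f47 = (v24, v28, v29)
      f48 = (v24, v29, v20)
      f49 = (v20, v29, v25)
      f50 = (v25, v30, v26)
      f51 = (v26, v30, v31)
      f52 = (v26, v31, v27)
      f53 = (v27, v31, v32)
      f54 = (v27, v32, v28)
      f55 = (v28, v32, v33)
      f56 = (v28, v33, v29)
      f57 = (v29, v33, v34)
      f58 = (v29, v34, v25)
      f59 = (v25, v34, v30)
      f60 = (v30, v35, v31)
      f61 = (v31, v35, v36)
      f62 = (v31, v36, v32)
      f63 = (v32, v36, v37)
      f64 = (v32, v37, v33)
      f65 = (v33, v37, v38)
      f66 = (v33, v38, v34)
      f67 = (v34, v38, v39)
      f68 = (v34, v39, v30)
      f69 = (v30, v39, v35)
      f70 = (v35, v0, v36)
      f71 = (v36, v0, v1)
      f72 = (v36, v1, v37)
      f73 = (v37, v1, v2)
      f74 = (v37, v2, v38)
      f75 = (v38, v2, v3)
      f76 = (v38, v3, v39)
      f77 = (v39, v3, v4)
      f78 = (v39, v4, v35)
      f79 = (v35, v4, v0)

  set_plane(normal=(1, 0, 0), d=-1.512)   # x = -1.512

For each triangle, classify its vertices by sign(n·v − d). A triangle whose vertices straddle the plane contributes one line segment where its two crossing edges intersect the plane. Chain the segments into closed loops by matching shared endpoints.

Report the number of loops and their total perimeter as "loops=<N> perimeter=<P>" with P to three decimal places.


Straddling triangles (18 of 80):
  (v10,v15,v11) [+-+] → (-1.512, 1.62372, 0)–(-1.512, 1.60039, 0.0321114)  len=0.0397
  (v11,v15,v16) [+-+] → (-1.512, 1.60039, 0.0321114)–(-1.512, 1.512, 0.153745)  len=0.1504
  (v10,v19,v15) [++-] → (-1.512, 1.512, -0.153745)–(-1.512, 1.62372, 0)  len=0.1901
  (v15,v20,v16) [--+] → (-1.512, 0.937073, 0.481453)–(-1.512, 1.512, 0.153745)  len=0.6618
  (v16,v20,v21) [+--] → (-1.512, 0.937073, 0.481453)–(-1.512, 0.647214, 0.6467)  len=0.3337
  (v16,v21,v17) [+-+] → (-1.512, 0.647214, 0.6467)–(-1.512, 0.182599, 0.584163)  len=0.4688
  (v17,v21,v22) [+-+] → (-1.512, 0.182599, 0.584163)–(-1.512, 0, 0.55959)  len=0.1842
  (v19,v23,v24) [++-] → (-1.512, 0, -0.55959)–(-1.512, 0.647214, -0.6467)  len=0.6530
  (v19,v24,v15) [+--] → (-1.512, 0.647214, -0.6467)–(-1.512, 1.512, -0.153745)  len=0.9954
  (v21,v25,v26) [--+] → (-1.512, -1.512, 0.153745)–(-1.512, -0.647214, 0.6467)  len=0.9954
  (v21,v26,v22) [-++] → (-1.512, -0.647214, 0.6467)–(-1.512, 0, 0.55959)  len=0.6530
  (v23,v28,v24) [++-] → (-1.512, -0.182599, -0.584163)–(-1.512, 0, -0.55959)  len=0.1842
  (v24,v28,v29) [-++] → (-1.512, -0.182599, -0.584163)–(-1.512, -0.647214, -0.6467)  len=0.4688
  (v24,v29,v20) [-+-] → (-1.512, -0.647214, -0.6467)–(-1.512, -0.937073, -0.481453)  len=0.3337
  (v20,v29,v25) [-+-] → (-1.512, -0.937073, -0.481453)–(-1.512, -1.512, -0.153745)  len=0.6618
  (v25,v30,v26) [-++] → (-1.512, -1.62372, 0)–(-1.512, -1.512, 0.153745)  len=0.1901
  (v29,v34,v25) [++-] → (-1.512, -1.60039, -0.0321114)–(-1.512, -1.512, -0.153745)  len=0.1504
  (v25,v34,v30) [-++] → (-1.512, -1.60039, -0.0321114)–(-1.512, -1.62372, 0)  len=0.0397

Chained into 1 loop(s):
  loop 1: 18 segments, perimeter = 7.3541
Total perimeter = 7.354

loops=1 perimeter=7.354


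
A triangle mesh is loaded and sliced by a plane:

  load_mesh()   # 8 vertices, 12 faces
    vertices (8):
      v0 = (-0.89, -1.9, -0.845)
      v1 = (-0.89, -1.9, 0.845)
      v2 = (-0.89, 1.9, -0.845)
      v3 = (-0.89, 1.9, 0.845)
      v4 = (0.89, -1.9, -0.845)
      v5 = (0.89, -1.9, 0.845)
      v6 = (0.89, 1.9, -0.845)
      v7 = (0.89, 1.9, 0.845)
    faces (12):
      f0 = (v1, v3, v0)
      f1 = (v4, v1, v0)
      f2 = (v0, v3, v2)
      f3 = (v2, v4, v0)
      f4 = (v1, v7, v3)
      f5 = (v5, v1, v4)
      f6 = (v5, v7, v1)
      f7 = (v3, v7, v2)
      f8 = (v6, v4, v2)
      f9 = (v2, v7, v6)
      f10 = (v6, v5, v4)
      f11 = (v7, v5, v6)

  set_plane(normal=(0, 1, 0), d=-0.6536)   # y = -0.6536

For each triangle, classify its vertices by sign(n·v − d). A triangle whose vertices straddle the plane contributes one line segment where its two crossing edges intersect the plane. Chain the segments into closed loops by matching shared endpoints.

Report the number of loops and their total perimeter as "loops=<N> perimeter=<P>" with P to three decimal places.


loops=1 perimeter=6.940

Straddling triangles (8 of 12):
  (v1,v3,v0) [-+-] → (-0.89, -0.6536, 0.845)–(-0.89, -0.6536, -0.29068)  len=1.1357
  (v0,v3,v2) [-++] → (-0.89, -0.6536, -0.29068)–(-0.89, -0.6536, -0.845)  len=0.5543
  (v2,v4,v0) [+--] → (0.30616, -0.6536, -0.845)–(-0.89, -0.6536, -0.845)  len=1.1962
  (v1,v7,v3) [-++] → (-0.30616, -0.6536, 0.845)–(-0.89, -0.6536, 0.845)  len=0.5838
  (v5,v7,v1) [-+-] → (0.89, -0.6536, 0.845)–(-0.30616, -0.6536, 0.845)  len=1.1962
  (v6,v4,v2) [+-+] → (0.89, -0.6536, -0.845)–(0.30616, -0.6536, -0.845)  len=0.5838
  (v6,v5,v4) [+--] → (0.89, -0.6536, 0.29068)–(0.89, -0.6536, -0.845)  len=1.1357
  (v7,v5,v6) [+-+] → (0.89, -0.6536, 0.845)–(0.89, -0.6536, 0.29068)  len=0.5543

Chained into 1 loop(s):
  loop 1: 8 segments, perimeter = 6.9400
Total perimeter = 6.940


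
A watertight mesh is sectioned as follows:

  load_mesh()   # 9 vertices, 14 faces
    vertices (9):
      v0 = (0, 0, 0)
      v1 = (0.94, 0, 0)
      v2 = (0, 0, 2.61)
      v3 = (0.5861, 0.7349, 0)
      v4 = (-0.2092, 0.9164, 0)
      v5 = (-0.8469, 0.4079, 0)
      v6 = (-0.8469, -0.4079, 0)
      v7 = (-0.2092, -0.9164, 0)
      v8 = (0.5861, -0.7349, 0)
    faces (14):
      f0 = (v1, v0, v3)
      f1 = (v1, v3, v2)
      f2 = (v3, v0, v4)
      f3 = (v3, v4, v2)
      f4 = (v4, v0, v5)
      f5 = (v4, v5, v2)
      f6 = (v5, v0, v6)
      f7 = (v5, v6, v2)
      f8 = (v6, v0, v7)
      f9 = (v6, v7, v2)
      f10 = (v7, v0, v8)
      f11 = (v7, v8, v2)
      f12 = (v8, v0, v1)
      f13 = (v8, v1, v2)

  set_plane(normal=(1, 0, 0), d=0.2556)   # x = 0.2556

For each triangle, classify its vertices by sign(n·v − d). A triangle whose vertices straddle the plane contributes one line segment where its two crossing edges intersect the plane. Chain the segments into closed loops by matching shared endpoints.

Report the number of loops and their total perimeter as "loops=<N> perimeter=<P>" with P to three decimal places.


Straddling triangles (8 of 14):
  (v1,v0,v3) [+-+] → (0.2556, 0, 0)–(0.2556, 0.320492, 0)  len=0.3205
  (v1,v3,v2) [++-] → (0.2556, 0.320492, 1.47177)–(0.2556, 0, 1.9003)  len=0.5351
  (v3,v0,v4) [+--] → (0.2556, 0.320492, 0)–(0.2556, 0.810325, 0)  len=0.4898
  (v3,v4,v2) [+--] → (0.2556, 0.810325, 0)–(0.2556, 0.320492, 1.47177)  len=1.5511
  (v7,v0,v8) [--+] → (0.2556, -0.320492, 0)–(0.2556, -0.810325, 0)  len=0.4898
  (v7,v8,v2) [-+-] → (0.2556, -0.810325, 0)–(0.2556, -0.320492, 1.47177)  len=1.5511
  (v8,v0,v1) [+-+] → (0.2556, -0.320492, 0)–(0.2556, 0, 0)  len=0.3205
  (v8,v1,v2) [++-] → (0.2556, 0, 1.9003)–(0.2556, -0.320492, 1.47177)  len=0.5351

Chained into 1 loop(s):
  loop 1: 8 segments, perimeter = 5.7932
Total perimeter = 5.793

loops=1 perimeter=5.793


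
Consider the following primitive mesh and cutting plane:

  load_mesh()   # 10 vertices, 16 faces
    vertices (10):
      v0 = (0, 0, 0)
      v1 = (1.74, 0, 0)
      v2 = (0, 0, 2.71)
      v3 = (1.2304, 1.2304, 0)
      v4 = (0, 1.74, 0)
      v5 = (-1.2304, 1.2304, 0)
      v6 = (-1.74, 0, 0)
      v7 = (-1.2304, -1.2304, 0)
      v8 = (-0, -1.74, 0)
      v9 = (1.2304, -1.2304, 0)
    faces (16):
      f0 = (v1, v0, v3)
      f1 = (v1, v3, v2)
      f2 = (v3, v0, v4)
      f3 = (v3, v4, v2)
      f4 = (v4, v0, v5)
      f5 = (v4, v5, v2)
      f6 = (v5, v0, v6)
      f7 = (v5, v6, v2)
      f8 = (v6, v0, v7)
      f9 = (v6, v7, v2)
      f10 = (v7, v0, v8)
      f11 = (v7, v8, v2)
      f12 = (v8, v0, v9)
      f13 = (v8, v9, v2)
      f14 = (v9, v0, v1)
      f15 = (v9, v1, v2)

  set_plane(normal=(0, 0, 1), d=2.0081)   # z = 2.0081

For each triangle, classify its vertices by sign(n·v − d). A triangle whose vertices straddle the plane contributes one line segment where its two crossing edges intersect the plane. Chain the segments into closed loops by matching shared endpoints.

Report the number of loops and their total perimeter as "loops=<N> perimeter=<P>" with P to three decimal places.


loops=1 perimeter=2.759

Straddling triangles (8 of 16):
  (v1,v3,v2) [--+] → (0.318678, 0.318678, 2.0081)–(0.450666, 0, 2.0081)  len=0.3449
  (v3,v4,v2) [--+] → (0, 0.450666, 2.0081)–(0.318678, 0.318678, 2.0081)  len=0.3449
  (v4,v5,v2) [--+] → (-0.318678, 0.318678, 2.0081)–(0, 0.450666, 2.0081)  len=0.3449
  (v5,v6,v2) [--+] → (-0.450666, 0, 2.0081)–(-0.318678, 0.318678, 2.0081)  len=0.3449
  (v6,v7,v2) [--+] → (-0.318678, -0.318678, 2.0081)–(-0.450666, 0, 2.0081)  len=0.3449
  (v7,v8,v2) [--+] → (0, -0.450666, 2.0081)–(-0.318678, -0.318678, 2.0081)  len=0.3449
  (v8,v9,v2) [--+] → (0.318678, -0.318678, 2.0081)–(0, -0.450666, 2.0081)  len=0.3449
  (v9,v1,v2) [--+] → (0.450666, 0, 2.0081)–(0.318678, -0.318678, 2.0081)  len=0.3449

Chained into 1 loop(s):
  loop 1: 8 segments, perimeter = 2.7594
Total perimeter = 2.759


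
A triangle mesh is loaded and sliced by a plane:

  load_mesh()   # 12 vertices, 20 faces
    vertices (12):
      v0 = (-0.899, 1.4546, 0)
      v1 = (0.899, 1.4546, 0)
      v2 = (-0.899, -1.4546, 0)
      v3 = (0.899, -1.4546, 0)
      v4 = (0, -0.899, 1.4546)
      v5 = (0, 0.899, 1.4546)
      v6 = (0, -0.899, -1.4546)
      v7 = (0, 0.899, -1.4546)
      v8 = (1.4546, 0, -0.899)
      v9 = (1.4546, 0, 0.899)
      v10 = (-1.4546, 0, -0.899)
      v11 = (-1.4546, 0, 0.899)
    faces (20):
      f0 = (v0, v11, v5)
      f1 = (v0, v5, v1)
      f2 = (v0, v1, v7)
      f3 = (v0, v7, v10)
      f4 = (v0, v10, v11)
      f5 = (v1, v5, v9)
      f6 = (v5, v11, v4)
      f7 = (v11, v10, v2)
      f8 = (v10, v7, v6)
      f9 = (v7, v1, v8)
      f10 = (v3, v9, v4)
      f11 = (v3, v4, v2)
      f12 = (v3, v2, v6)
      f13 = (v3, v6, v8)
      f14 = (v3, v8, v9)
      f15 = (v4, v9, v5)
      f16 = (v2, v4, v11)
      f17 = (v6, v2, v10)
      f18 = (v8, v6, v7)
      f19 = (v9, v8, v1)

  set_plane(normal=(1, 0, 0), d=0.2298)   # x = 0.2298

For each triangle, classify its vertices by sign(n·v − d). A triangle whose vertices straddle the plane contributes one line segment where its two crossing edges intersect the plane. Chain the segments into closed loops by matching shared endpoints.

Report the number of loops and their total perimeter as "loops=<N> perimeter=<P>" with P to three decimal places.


loops=1 perimeter=9.271

Straddling triangles (10 of 20):
  (v0,v5,v1) [--+] → (0.2298, 1.04102, 1.08278)–(0.2298, 1.4546, 0)  len=1.1591
  (v0,v1,v7) [-+-] → (0.2298, 1.4546, 0)–(0.2298, 1.04102, -1.08278)  len=1.1591
  (v1,v5,v9) [+-+] → (0.2298, 1.04102, 1.08278)–(0.2298, 0.756975, 1.36683)  len=0.4017
  (v7,v1,v8) [-++] → (0.2298, 1.04102, -1.08278)–(0.2298, 0.756975, -1.36683)  len=0.4017
  (v3,v9,v4) [++-] → (0.2298, -0.756975, 1.36683)–(0.2298, -1.04102, 1.08278)  len=0.4017
  (v3,v4,v2) [+--] → (0.2298, -1.04102, 1.08278)–(0.2298, -1.4546, 0)  len=1.1591
  (v3,v2,v6) [+--] → (0.2298, -1.4546, 0)–(0.2298, -1.04102, -1.08278)  len=1.1591
  (v3,v6,v8) [+-+] → (0.2298, -1.04102, -1.08278)–(0.2298, -0.756975, -1.36683)  len=0.4017
  (v4,v9,v5) [-+-] → (0.2298, -0.756975, 1.36683)–(0.2298, 0.756975, 1.36683)  len=1.5139
  (v8,v6,v7) [+--] → (0.2298, -0.756975, -1.36683)–(0.2298, 0.756975, -1.36683)  len=1.5139

Chained into 1 loop(s):
  loop 1: 10 segments, perimeter = 9.2710
Total perimeter = 9.271


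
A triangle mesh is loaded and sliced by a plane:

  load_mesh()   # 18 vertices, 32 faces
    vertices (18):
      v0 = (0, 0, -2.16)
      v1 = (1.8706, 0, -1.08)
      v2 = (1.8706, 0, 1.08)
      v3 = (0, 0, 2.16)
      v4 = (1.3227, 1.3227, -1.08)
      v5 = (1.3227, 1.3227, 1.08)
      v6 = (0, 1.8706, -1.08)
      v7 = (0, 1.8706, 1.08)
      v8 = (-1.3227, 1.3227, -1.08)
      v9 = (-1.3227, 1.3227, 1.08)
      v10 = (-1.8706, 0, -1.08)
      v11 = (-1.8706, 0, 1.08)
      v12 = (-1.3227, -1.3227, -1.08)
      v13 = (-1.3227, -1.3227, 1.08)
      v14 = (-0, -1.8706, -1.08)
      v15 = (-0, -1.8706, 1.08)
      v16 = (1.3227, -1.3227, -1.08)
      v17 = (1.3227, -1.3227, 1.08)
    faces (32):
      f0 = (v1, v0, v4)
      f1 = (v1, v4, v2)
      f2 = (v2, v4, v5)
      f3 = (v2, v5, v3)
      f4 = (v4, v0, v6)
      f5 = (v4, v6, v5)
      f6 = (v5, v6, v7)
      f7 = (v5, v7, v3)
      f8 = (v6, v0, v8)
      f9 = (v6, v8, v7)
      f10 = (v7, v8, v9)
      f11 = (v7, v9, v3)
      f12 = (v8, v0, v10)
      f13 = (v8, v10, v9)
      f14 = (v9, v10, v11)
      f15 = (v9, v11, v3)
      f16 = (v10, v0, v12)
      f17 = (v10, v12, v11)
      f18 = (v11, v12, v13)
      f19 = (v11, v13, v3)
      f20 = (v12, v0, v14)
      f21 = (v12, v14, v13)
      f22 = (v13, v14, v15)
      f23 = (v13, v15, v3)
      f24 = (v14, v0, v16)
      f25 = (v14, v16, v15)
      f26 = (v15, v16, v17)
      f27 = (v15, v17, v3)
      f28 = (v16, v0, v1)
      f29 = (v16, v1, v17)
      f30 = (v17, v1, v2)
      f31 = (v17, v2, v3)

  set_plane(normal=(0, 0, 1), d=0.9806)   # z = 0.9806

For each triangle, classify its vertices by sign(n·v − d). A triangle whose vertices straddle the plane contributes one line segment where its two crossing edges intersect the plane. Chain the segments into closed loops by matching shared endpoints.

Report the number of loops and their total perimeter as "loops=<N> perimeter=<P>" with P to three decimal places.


loops=1 perimeter=11.454

Straddling triangles (16 of 32):
  (v1,v4,v2) [--+] → (1.84539, 0.0608687, 0.9806)–(1.8706, 0, 0.9806)  len=0.0659
  (v2,v4,v5) [+-+] → (1.84539, 0.0608687, 0.9806)–(1.3227, 1.3227, 0.9806)  len=1.3658
  (v4,v6,v5) [--+] → (1.26183, 1.34791, 0.9806)–(1.3227, 1.3227, 0.9806)  len=0.0659
  (v5,v6,v7) [+-+] → (1.26183, 1.34791, 0.9806)–(0, 1.8706, 0.9806)  len=1.3658
  (v6,v8,v7) [--+] → (-0.0608687, 1.84539, 0.9806)–(0, 1.8706, 0.9806)  len=0.0659
  (v7,v8,v9) [+-+] → (-0.0608687, 1.84539, 0.9806)–(-1.3227, 1.3227, 0.9806)  len=1.3658
  (v8,v10,v9) [--+] → (-1.34791, 1.26183, 0.9806)–(-1.3227, 1.3227, 0.9806)  len=0.0659
  (v9,v10,v11) [+-+] → (-1.34791, 1.26183, 0.9806)–(-1.8706, 0, 0.9806)  len=1.3658
  (v10,v12,v11) [--+] → (-1.84539, -0.0608687, 0.9806)–(-1.8706, 0, 0.9806)  len=0.0659
  (v11,v12,v13) [+-+] → (-1.84539, -0.0608687, 0.9806)–(-1.3227, -1.3227, 0.9806)  len=1.3658
  (v12,v14,v13) [--+] → (-1.26183, -1.34791, 0.9806)–(-1.3227, -1.3227, 0.9806)  len=0.0659
  (v13,v14,v15) [+-+] → (-1.26183, -1.34791, 0.9806)–(0, -1.8706, 0.9806)  len=1.3658
  (v14,v16,v15) [--+] → (0.0608687, -1.84539, 0.9806)–(0, -1.8706, 0.9806)  len=0.0659
  (v15,v16,v17) [+-+] → (0.0608687, -1.84539, 0.9806)–(1.3227, -1.3227, 0.9806)  len=1.3658
  (v16,v1,v17) [--+] → (1.34791, -1.26183, 0.9806)–(1.3227, -1.3227, 0.9806)  len=0.0659
  (v17,v1,v2) [+-+] → (1.34791, -1.26183, 0.9806)–(1.8706, 0, 0.9806)  len=1.3658

Chained into 1 loop(s):
  loop 1: 16 segments, perimeter = 11.4535
Total perimeter = 11.454


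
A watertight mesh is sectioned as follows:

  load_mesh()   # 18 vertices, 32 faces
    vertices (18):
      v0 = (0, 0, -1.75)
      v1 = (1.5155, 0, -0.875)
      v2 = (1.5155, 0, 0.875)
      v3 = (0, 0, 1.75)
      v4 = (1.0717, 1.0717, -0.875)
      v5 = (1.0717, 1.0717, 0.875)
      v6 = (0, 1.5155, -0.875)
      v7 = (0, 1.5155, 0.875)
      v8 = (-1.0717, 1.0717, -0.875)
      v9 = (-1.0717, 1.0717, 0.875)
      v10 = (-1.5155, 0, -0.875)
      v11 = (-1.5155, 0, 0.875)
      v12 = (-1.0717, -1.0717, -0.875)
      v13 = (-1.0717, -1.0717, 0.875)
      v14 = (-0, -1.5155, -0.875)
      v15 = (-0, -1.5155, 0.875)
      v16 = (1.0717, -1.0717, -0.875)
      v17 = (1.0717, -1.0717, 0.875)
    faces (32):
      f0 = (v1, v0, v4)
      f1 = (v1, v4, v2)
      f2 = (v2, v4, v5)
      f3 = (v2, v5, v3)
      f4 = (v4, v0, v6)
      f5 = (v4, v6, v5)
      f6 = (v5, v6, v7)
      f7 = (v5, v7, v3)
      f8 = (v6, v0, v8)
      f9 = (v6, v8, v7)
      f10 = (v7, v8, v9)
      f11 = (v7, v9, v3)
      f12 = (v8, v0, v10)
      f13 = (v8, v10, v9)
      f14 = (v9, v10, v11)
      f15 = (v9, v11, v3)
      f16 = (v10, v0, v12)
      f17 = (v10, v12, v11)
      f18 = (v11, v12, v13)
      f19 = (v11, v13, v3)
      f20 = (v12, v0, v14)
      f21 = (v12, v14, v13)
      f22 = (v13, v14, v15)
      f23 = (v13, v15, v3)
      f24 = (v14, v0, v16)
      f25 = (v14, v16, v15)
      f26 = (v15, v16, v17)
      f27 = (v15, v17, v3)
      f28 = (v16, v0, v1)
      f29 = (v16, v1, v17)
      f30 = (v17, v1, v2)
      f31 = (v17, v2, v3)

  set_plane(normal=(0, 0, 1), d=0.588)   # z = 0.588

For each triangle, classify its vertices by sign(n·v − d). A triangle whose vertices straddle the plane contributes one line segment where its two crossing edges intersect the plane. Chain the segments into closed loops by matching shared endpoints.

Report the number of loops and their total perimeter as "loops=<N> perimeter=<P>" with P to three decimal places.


loops=1 perimeter=9.280

Straddling triangles (16 of 32):
  (v1,v4,v2) [--+] → (1.44272, 0.175759, 0.588)–(1.5155, 0, 0.588)  len=0.1902
  (v2,v4,v5) [+-+] → (1.44272, 0.175759, 0.588)–(1.0717, 1.0717, 0.588)  len=0.9697
  (v4,v6,v5) [--+] → (0.895941, 1.14448, 0.588)–(1.0717, 1.0717, 0.588)  len=0.1902
  (v5,v6,v7) [+-+] → (0.895941, 1.14448, 0.588)–(0, 1.5155, 0.588)  len=0.9697
  (v6,v8,v7) [--+] → (-0.175759, 1.44272, 0.588)–(0, 1.5155, 0.588)  len=0.1902
  (v7,v8,v9) [+-+] → (-0.175759, 1.44272, 0.588)–(-1.0717, 1.0717, 0.588)  len=0.9697
  (v8,v10,v9) [--+] → (-1.14448, 0.895941, 0.588)–(-1.0717, 1.0717, 0.588)  len=0.1902
  (v9,v10,v11) [+-+] → (-1.14448, 0.895941, 0.588)–(-1.5155, 0, 0.588)  len=0.9697
  (v10,v12,v11) [--+] → (-1.44272, -0.175759, 0.588)–(-1.5155, 0, 0.588)  len=0.1902
  (v11,v12,v13) [+-+] → (-1.44272, -0.175759, 0.588)–(-1.0717, -1.0717, 0.588)  len=0.9697
  (v12,v14,v13) [--+] → (-0.895941, -1.14448, 0.588)–(-1.0717, -1.0717, 0.588)  len=0.1902
  (v13,v14,v15) [+-+] → (-0.895941, -1.14448, 0.588)–(0, -1.5155, 0.588)  len=0.9697
  (v14,v16,v15) [--+] → (0.175759, -1.44272, 0.588)–(0, -1.5155, 0.588)  len=0.1902
  (v15,v16,v17) [+-+] → (0.175759, -1.44272, 0.588)–(1.0717, -1.0717, 0.588)  len=0.9697
  (v16,v1,v17) [--+] → (1.14448, -0.895941, 0.588)–(1.0717, -1.0717, 0.588)  len=0.1902
  (v17,v1,v2) [+-+] → (1.14448, -0.895941, 0.588)–(1.5155, 0, 0.588)  len=0.9697

Chained into 1 loop(s):
  loop 1: 16 segments, perimeter = 9.2797
Total perimeter = 9.280


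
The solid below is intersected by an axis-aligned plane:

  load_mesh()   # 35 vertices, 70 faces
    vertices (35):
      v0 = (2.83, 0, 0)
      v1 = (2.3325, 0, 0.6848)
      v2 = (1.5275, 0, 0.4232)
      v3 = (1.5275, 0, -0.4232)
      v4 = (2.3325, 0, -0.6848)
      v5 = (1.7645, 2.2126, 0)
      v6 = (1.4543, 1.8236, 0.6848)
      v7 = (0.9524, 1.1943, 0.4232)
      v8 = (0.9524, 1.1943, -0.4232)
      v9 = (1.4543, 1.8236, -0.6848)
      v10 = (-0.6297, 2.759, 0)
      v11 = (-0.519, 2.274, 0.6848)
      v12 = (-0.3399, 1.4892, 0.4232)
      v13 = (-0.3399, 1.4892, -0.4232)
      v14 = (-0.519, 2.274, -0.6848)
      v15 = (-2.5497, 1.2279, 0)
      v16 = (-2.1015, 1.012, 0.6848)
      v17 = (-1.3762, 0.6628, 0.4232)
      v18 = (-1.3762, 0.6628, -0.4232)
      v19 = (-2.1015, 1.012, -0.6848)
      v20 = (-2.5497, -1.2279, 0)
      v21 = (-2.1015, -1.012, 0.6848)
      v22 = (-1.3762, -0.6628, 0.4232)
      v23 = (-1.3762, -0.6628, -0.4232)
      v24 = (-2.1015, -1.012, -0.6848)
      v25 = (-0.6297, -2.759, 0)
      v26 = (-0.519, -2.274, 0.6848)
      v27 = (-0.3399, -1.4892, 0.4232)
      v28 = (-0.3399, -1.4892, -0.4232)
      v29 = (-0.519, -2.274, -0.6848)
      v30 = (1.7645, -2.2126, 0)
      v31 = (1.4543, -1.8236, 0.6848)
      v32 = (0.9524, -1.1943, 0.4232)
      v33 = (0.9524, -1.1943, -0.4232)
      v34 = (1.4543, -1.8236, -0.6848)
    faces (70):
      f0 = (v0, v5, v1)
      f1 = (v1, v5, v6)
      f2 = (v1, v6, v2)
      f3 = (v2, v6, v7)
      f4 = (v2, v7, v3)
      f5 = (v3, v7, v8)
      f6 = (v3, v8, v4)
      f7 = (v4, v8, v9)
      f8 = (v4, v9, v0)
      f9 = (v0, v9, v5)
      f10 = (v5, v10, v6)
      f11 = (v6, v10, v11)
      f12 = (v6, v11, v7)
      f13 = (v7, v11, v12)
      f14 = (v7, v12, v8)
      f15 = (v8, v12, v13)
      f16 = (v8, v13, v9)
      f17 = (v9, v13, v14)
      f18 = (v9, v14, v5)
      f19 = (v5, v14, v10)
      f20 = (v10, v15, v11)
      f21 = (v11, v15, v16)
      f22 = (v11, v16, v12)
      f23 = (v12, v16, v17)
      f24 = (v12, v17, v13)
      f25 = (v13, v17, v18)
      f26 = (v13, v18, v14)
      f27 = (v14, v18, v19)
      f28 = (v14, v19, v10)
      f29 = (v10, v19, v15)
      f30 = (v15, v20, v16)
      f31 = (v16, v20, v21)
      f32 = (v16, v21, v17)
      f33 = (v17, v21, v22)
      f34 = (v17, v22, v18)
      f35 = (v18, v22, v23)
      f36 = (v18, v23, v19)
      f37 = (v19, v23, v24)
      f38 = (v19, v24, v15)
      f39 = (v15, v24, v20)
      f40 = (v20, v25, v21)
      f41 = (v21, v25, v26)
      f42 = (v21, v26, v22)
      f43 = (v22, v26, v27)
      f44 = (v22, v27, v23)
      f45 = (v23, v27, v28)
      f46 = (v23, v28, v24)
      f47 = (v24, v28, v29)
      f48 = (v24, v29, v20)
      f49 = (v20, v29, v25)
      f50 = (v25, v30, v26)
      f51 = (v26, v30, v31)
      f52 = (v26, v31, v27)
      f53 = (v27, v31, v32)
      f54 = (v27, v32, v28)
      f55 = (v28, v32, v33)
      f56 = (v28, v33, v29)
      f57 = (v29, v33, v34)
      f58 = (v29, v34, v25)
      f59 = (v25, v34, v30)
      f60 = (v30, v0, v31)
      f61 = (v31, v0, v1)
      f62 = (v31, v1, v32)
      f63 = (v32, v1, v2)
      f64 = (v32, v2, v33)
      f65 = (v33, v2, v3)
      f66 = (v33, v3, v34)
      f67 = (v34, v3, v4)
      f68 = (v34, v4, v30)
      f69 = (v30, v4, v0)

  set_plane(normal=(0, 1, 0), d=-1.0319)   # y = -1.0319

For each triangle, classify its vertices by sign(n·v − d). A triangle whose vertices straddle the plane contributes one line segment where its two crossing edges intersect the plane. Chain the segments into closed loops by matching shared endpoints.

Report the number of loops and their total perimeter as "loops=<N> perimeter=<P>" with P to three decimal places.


Straddling triangles (22 of 70):
  (v15,v20,v16) [+-+] → (-2.5497, -1.0319, 0)–(-2.51048, -1.0319, 0.0599227)  len=0.0716
  (v16,v20,v21) [+-+] → (-2.51048, -1.0319, 0.0599227)–(-2.14281, -1.0319, 0.62168)  len=0.6714
  (v15,v24,v20) [++-] → (-2.14281, -1.0319, -0.62168)–(-2.5497, -1.0319, 0)  len=0.7430
  (v20,v25,v21) [--+] → (-2.08473, -1.0319, 0.676999)–(-2.14281, -1.0319, 0.62168)  len=0.0802
  (v21,v25,v26) [+--] → (-2.08473, -1.0319, 0.676999)–(-2.07655, -1.0319, 0.6848)  len=0.0113
  (v21,v26,v22) [+-+] → (-2.07655, -1.0319, 0.6848)–(-1.17983, -1.0319, 0.483128)  len=0.9191
  (v22,v26,v27) [+--] → (-1.17983, -1.0319, 0.483128)–(-0.913351, -1.0319, 0.4232)  len=0.2731
  (v22,v27,v23) [+-+] → (-0.913351, -1.0319, 0.4232)–(-0.913351, -1.0319, -0.0451673)  len=0.4684
  (v23,v27,v28) [+--] → (-0.913351, -1.0319, -0.0451673)–(-0.913351, -1.0319, -0.4232)  len=0.3780
  (v23,v28,v24) [+-+] → (-0.913351, -1.0319, -0.4232)–(-2.02804, -1.0319, -0.673891)  len=1.1425
  (v24,v28,v29) [+--] → (-2.02804, -1.0319, -0.673891)–(-2.07655, -1.0319, -0.6848)  len=0.0497
  (v24,v29,v20) [+--] → (-2.07655, -1.0319, -0.6848)–(-2.14281, -1.0319, -0.62168)  len=0.0915
  (v30,v0,v31) [-+-] → (2.33308, -1.0319, 0)–(2.05155, -1.0319, 0.3875)  len=0.4790
  (v31,v0,v1) [-++] → (2.05155, -1.0319, 0.3875)–(1.83556, -1.0319, 0.6848)  len=0.3675
  (v31,v1,v32) [-+-] → (1.83556, -1.0319, 0.6848)–(1.14006, -1.0319, 0.458772)  len=0.7313
  (v32,v1,v2) [-++] → (1.14006, -1.0319, 0.458772)–(1.0306, -1.0319, 0.4232)  len=0.1151
  (v32,v2,v33) [-+-] → (1.0306, -1.0319, 0.4232)–(1.0306, -1.0319, -0.308107)  len=0.7313
  (v33,v2,v3) [-++] → (1.0306, -1.0319, -0.308107)–(1.0306, -1.0319, -0.4232)  len=0.1151
  (v33,v3,v34) [-+-] → (1.0306, -1.0319, -0.4232)–(1.48608, -1.0319, -0.571229)  len=0.4789
  (v34,v3,v4) [-++] → (1.48608, -1.0319, -0.571229)–(1.83556, -1.0319, -0.6848)  len=0.3675
  (v34,v4,v30) [-+-] → (1.83556, -1.0319, -0.6848)–(2.0676, -1.0319, -0.365427)  len=0.3948
  (v30,v4,v0) [-++] → (2.0676, -1.0319, -0.365427)–(2.33308, -1.0319, 0)  len=0.4517

Chained into 2 loop(s):
  loop 1: 12 segments, perimeter = 4.8999
  loop 2: 10 segments, perimeter = 4.2321
Total perimeter = 9.132

loops=2 perimeter=9.132


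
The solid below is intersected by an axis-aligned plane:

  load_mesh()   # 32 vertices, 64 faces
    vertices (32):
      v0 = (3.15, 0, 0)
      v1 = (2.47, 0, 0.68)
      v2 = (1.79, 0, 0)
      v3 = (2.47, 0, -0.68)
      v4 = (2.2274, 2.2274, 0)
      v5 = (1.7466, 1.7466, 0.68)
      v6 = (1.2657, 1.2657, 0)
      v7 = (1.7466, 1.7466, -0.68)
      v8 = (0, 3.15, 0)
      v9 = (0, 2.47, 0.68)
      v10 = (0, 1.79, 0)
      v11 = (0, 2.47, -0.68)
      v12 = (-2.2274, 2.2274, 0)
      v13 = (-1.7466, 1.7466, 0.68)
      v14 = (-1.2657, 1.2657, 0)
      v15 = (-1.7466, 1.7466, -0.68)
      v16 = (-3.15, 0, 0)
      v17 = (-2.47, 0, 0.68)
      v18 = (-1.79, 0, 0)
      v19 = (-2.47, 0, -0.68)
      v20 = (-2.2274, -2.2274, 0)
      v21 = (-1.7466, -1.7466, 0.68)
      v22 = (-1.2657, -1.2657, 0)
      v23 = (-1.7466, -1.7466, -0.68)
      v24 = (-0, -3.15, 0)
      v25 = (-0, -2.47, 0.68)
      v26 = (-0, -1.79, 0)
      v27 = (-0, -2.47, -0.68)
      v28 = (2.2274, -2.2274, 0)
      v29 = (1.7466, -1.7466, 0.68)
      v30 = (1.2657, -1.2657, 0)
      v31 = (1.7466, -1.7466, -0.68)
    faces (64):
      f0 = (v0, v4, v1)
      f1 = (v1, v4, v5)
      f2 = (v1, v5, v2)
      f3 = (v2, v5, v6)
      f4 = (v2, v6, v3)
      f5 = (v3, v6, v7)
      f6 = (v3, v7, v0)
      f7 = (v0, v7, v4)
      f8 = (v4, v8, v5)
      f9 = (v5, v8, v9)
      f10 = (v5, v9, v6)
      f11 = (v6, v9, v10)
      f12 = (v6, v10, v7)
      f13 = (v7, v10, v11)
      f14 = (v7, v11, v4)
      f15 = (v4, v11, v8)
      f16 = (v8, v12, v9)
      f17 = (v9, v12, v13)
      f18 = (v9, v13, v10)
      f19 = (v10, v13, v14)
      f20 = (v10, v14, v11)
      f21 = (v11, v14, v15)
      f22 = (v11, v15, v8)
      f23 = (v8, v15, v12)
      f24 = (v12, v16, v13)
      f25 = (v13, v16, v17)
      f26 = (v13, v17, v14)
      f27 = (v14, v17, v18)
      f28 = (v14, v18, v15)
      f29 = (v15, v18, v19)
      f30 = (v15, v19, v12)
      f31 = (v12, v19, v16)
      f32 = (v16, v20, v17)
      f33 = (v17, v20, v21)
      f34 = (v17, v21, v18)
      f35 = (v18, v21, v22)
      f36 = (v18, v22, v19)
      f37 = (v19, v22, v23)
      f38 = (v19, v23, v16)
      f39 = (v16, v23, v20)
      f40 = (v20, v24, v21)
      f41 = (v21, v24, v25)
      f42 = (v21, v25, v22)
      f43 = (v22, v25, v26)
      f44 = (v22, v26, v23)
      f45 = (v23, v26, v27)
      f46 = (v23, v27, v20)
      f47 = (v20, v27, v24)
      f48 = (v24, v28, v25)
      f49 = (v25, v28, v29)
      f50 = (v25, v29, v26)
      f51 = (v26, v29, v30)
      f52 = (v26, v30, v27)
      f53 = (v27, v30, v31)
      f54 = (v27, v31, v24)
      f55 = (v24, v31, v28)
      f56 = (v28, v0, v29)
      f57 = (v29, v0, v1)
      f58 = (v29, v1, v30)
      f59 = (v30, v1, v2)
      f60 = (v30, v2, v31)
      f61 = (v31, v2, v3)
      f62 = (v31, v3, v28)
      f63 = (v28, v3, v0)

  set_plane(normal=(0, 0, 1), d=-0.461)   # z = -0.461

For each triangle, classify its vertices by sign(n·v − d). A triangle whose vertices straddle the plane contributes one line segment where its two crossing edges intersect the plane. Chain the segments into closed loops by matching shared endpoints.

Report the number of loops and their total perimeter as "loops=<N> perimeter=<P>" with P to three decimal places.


Straddling triangles (32 of 64):
  (v2,v6,v3) [++-] → (2.08214, 0.40763, -0.461)–(2.251, 0, -0.461)  len=0.4412
  (v3,v6,v7) [-+-] → (2.08214, 0.40763, -0.461)–(1.59172, 1.59172, -0.461)  len=1.2816
  (v3,v7,v0) [--+] → (2.19858, 1.18409, -0.461)–(2.689, 0, -0.461)  len=1.2816
  (v0,v7,v4) [+-+] → (2.19858, 1.18409, -0.461)–(1.90145, 1.90145, -0.461)  len=0.7765
  (v6,v10,v7) [++-] → (1.18409, 1.76058, -0.461)–(1.59172, 1.59172, -0.461)  len=0.4412
  (v7,v10,v11) [-+-] → (1.18409, 1.76058, -0.461)–(0, 2.251, -0.461)  len=1.2816
  (v7,v11,v4) [--+] → (0.717354, 2.39187, -0.461)–(1.90145, 1.90145, -0.461)  len=1.2816
  (v4,v11,v8) [+-+] → (0.717354, 2.39187, -0.461)–(0, 2.689, -0.461)  len=0.7765
  (v10,v14,v11) [++-] → (-0.40763, 2.08214, -0.461)–(0, 2.251, -0.461)  len=0.4412
  (v11,v14,v15) [-+-] → (-0.40763, 2.08214, -0.461)–(-1.59172, 1.59172, -0.461)  len=1.2816
  (v11,v15,v8) [--+] → (-1.18409, 2.19858, -0.461)–(0, 2.689, -0.461)  len=1.2816
  (v8,v15,v12) [+-+] → (-1.18409, 2.19858, -0.461)–(-1.90145, 1.90145, -0.461)  len=0.7765
  (v14,v18,v15) [++-] → (-1.76058, 1.18409, -0.461)–(-1.59172, 1.59172, -0.461)  len=0.4412
  (v15,v18,v19) [-+-] → (-1.76058, 1.18409, -0.461)–(-2.251, 0, -0.461)  len=1.2816
  (v15,v19,v12) [--+] → (-2.39187, 0.717354, -0.461)–(-1.90145, 1.90145, -0.461)  len=1.2816
  (v12,v19,v16) [+-+] → (-2.39187, 0.717354, -0.461)–(-2.689, 0, -0.461)  len=0.7765
  (v18,v22,v19) [++-] → (-2.08214, -0.40763, -0.461)–(-2.251, 0, -0.461)  len=0.4412
  (v19,v22,v23) [-+-] → (-2.08214, -0.40763, -0.461)–(-1.59172, -1.59172, -0.461)  len=1.2816
  (v19,v23,v16) [--+] → (-2.19858, -1.18409, -0.461)–(-2.689, 0, -0.461)  len=1.2816
  (v16,v23,v20) [+-+] → (-2.19858, -1.18409, -0.461)–(-1.90145, -1.90145, -0.461)  len=0.7765
  (v22,v26,v23) [++-] → (-1.18409, -1.76058, -0.461)–(-1.59172, -1.59172, -0.461)  len=0.4412
  (v23,v26,v27) [-+-] → (-1.18409, -1.76058, -0.461)–(0, -2.251, -0.461)  len=1.2816
  (v23,v27,v20) [--+] → (-0.717354, -2.39187, -0.461)–(-1.90145, -1.90145, -0.461)  len=1.2816
  (v20,v27,v24) [+-+] → (-0.717354, -2.39187, -0.461)–(0, -2.689, -0.461)  len=0.7765
  (v26,v30,v27) [++-] → (0.40763, -2.08214, -0.461)–(0, -2.251, -0.461)  len=0.4412
  (v27,v30,v31) [-+-] → (0.40763, -2.08214, -0.461)–(1.59172, -1.59172, -0.461)  len=1.2816
  (v27,v31,v24) [--+] → (1.18409, -2.19858, -0.461)–(0, -2.689, -0.461)  len=1.2816
  (v24,v31,v28) [+-+] → (1.18409, -2.19858, -0.461)–(1.90145, -1.90145, -0.461)  len=0.7765
  (v30,v2,v31) [++-] → (1.76058, -1.18409, -0.461)–(1.59172, -1.59172, -0.461)  len=0.4412
  (v31,v2,v3) [-+-] → (1.76058, -1.18409, -0.461)–(2.251, 0, -0.461)  len=1.2816
  (v31,v3,v28) [--+] → (2.39187, -0.717354, -0.461)–(1.90145, -1.90145, -0.461)  len=1.2816
  (v28,v3,v0) [+-+] → (2.39187, -0.717354, -0.461)–(2.689, 0, -0.461)  len=0.7765

Chained into 2 loop(s):
  loop 1: 16 segments, perimeter = 13.7828
  loop 2: 16 segments, perimeter = 16.4647
Total perimeter = 30.248

loops=2 perimeter=30.248


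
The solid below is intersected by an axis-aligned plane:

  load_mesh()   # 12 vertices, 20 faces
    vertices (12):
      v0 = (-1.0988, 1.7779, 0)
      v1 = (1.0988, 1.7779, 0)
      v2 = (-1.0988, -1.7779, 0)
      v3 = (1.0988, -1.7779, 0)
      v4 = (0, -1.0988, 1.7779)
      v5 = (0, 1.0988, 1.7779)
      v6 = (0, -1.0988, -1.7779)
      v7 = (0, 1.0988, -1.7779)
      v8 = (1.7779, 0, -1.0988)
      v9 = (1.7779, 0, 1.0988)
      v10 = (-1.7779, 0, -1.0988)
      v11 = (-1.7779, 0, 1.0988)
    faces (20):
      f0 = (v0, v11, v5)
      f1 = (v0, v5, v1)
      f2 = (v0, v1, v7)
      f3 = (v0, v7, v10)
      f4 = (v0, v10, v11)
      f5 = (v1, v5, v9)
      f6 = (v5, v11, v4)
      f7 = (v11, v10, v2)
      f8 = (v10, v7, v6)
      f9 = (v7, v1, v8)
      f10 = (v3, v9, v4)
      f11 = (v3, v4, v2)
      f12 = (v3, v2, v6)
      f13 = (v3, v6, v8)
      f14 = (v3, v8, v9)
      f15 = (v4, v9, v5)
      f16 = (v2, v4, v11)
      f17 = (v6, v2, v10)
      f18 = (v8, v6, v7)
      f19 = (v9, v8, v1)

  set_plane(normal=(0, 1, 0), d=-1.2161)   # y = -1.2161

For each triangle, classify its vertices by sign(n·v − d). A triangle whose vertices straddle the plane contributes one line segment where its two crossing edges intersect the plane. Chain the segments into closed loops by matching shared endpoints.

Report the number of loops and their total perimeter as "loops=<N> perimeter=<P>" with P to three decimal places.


loops=1 perimeter=8.504

Straddling triangles (8 of 20):
  (v11,v10,v2) [++-] → (-1.31339, -1.2161, -0.347211)–(-1.31339, -1.2161, 0.347211)  len=0.6944
  (v3,v9,v4) [-++] → (1.31339, -1.2161, 0.347211)–(0.189794, -1.2161, 1.47081)  len=1.5890
  (v3,v4,v2) [-+-] → (0.189794, -1.2161, 1.47081)–(-0.189794, -1.2161, 1.47081)  len=0.3796
  (v3,v2,v6) [--+] → (-0.189794, -1.2161, -1.47081)–(0.189794, -1.2161, -1.47081)  len=0.3796
  (v3,v6,v8) [-++] → (0.189794, -1.2161, -1.47081)–(1.31339, -1.2161, -0.347211)  len=1.5890
  (v3,v8,v9) [-++] → (1.31339, -1.2161, -0.347211)–(1.31339, -1.2161, 0.347211)  len=0.6944
  (v2,v4,v11) [-++] → (-0.189794, -1.2161, 1.47081)–(-1.31339, -1.2161, 0.347211)  len=1.5890
  (v6,v2,v10) [+-+] → (-0.189794, -1.2161, -1.47081)–(-1.31339, -1.2161, -0.347211)  len=1.5890

Chained into 1 loop(s):
  loop 1: 8 segments, perimeter = 8.5040
Total perimeter = 8.504


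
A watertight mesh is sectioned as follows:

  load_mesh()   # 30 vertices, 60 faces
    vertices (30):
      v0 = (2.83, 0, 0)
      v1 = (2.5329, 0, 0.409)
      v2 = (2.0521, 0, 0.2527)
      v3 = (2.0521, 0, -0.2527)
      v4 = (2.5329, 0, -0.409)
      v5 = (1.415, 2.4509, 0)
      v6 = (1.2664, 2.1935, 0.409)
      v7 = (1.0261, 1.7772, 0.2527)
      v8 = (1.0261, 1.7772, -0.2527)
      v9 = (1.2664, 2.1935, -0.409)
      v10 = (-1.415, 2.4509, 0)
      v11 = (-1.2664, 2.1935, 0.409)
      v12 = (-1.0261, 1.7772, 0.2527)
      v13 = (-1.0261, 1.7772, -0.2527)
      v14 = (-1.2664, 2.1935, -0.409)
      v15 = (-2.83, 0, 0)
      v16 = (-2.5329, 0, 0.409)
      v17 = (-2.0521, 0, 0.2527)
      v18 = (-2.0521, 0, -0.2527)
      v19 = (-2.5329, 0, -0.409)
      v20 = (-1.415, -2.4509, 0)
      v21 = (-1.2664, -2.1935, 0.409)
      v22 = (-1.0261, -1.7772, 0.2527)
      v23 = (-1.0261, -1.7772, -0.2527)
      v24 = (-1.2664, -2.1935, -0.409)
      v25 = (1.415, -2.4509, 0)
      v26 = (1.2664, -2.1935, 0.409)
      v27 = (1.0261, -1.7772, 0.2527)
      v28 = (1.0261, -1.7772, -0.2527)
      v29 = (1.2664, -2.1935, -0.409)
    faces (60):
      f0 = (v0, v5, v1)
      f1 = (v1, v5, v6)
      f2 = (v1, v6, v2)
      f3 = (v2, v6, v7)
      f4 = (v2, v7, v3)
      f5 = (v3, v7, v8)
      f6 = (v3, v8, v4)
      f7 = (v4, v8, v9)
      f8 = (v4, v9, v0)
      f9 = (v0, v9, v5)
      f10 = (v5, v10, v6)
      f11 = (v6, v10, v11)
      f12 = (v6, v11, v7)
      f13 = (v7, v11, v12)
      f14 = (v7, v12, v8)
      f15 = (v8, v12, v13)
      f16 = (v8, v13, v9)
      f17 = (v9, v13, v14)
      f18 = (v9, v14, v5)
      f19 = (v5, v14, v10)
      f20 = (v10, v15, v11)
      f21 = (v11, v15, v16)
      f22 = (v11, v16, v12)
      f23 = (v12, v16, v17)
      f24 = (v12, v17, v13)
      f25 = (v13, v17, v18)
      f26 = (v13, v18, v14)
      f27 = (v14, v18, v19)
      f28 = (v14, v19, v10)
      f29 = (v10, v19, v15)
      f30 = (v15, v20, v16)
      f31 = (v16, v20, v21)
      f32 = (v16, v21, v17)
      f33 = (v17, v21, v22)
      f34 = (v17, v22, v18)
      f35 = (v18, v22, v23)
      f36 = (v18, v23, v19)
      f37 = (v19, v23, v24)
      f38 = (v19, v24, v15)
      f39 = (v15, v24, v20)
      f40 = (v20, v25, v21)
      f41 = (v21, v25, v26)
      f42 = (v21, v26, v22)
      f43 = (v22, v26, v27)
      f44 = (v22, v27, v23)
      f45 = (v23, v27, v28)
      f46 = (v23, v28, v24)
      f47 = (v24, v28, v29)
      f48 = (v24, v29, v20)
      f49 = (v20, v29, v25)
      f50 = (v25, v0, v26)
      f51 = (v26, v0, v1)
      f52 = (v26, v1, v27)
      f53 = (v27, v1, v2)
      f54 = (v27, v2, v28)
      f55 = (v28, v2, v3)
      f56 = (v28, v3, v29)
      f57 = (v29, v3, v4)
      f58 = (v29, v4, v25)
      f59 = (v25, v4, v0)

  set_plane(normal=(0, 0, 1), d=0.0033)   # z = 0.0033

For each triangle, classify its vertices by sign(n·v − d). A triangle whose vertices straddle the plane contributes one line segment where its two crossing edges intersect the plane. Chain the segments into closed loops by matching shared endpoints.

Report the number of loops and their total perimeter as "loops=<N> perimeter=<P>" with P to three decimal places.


Straddling triangles (24 of 60):
  (v0,v5,v1) [--+] → (1.42402, 2.43113, 0.0033)–(2.8276, 0, 0.0033)  len=2.8072
  (v1,v5,v6) [+-+] → (1.42402, 2.43113, 0.0033)–(1.4138, 2.44882, 0.0033)  len=0.0204
  (v2,v7,v3) [++-] → (1.5324, 0.900204, 0.0033)–(2.0521, 0, 0.0033)  len=1.0394
  (v3,v7,v8) [-+-] → (1.5324, 0.900204, 0.0033)–(1.0261, 1.7772, 0.0033)  len=1.0127
  (v5,v10,v6) [--+] → (-1.39337, 2.44882, 0.0033)–(1.4138, 2.44882, 0.0033)  len=2.8072
  (v6,v10,v11) [+-+] → (-1.39337, 2.44882, 0.0033)–(-1.4138, 2.44882, 0.0033)  len=0.0204
  (v7,v12,v8) [++-] → (-0.0133998, 1.7772, 0.0033)–(1.0261, 1.7772, 0.0033)  len=1.0395
  (v8,v12,v13) [-+-] → (-0.0133998, 1.7772, 0.0033)–(-1.0261, 1.7772, 0.0033)  len=1.0127
  (v10,v15,v11) [--+] → (-2.81738, 0.0176982, 0.0033)–(-1.4138, 2.44882, 0.0033)  len=2.8072
  (v11,v15,v16) [+-+] → (-2.81738, 0.0176982, 0.0033)–(-2.8276, 0, 0.0033)  len=0.0204
  (v12,v17,v13) [++-] → (-1.5458, 0.876996, 0.0033)–(-1.0261, 1.7772, 0.0033)  len=1.0394
  (v13,v17,v18) [-+-] → (-1.5458, 0.876996, 0.0033)–(-2.0521, 0, 0.0033)  len=1.0127
  (v15,v20,v16) [--+] → (-1.42402, -2.43113, 0.0033)–(-2.8276, 0, 0.0033)  len=2.8072
  (v16,v20,v21) [+-+] → (-1.42402, -2.43113, 0.0033)–(-1.4138, -2.44882, 0.0033)  len=0.0204
  (v17,v22,v18) [++-] → (-1.5324, -0.900204, 0.0033)–(-2.0521, 0, 0.0033)  len=1.0394
  (v18,v22,v23) [-+-] → (-1.5324, -0.900204, 0.0033)–(-1.0261, -1.7772, 0.0033)  len=1.0127
  (v20,v25,v21) [--+] → (1.39337, -2.44882, 0.0033)–(-1.4138, -2.44882, 0.0033)  len=2.8072
  (v21,v25,v26) [+-+] → (1.39337, -2.44882, 0.0033)–(1.4138, -2.44882, 0.0033)  len=0.0204
  (v22,v27,v23) [++-] → (0.0133998, -1.7772, 0.0033)–(-1.0261, -1.7772, 0.0033)  len=1.0395
  (v23,v27,v28) [-+-] → (0.0133998, -1.7772, 0.0033)–(1.0261, -1.7772, 0.0033)  len=1.0127
  (v25,v0,v26) [--+] → (2.81738, -0.0176982, 0.0033)–(1.4138, -2.44882, 0.0033)  len=2.8072
  (v26,v0,v1) [+-+] → (2.81738, -0.0176982, 0.0033)–(2.8276, 0, 0.0033)  len=0.0204
  (v27,v2,v28) [++-] → (1.5458, -0.876996, 0.0033)–(1.0261, -1.7772, 0.0033)  len=1.0394
  (v28,v2,v3) [-+-] → (1.5458, -0.876996, 0.0033)–(2.0521, 0, 0.0033)  len=1.0127

Chained into 2 loop(s):
  loop 1: 12 segments, perimeter = 16.9658
  loop 2: 12 segments, perimeter = 12.3128
Total perimeter = 29.279

loops=2 perimeter=29.279
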